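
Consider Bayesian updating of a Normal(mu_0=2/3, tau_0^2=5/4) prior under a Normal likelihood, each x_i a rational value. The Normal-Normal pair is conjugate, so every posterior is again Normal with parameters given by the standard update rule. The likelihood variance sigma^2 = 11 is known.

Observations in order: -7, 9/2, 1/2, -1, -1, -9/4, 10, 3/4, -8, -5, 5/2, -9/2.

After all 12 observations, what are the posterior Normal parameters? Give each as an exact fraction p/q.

mu_0=-139/624, tau_0^2=55/104

obs 1: x=-7 → posterior Normal(-17/147, 55/49)
obs 2: x=9/2 → posterior Normal(101/324, 55/54)
obs 3: x=1/2 → posterior Normal(58/177, 55/59)
obs 4: x=-1 → posterior Normal(43/192, 55/64)
obs 5: x=-1 → posterior Normal(28/207, 55/69)
obs 6: x=-9/4 → posterior Normal(-23/888, 55/74)
obs 7: x=10 → posterior Normal(577/948, 55/79)
obs 8: x=3/4 → posterior Normal(311/504, 55/84)
obs 9: x=-8 → posterior Normal(71/534, 55/89)
obs 10: x=-5 → posterior Normal(-79/564, 55/94)
obs 11: x=5/2 → posterior Normal(-2/297, 5/9)
obs 12: x=-9/2 → posterior Normal(-139/624, 55/104)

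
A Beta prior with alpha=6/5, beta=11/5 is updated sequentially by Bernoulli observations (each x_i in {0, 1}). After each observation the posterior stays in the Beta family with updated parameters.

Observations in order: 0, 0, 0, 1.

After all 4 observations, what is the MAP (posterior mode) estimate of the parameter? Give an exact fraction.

obs 1: x=0 → posterior Beta(6/5, 16/5)
obs 2: x=0 → posterior Beta(6/5, 21/5)
obs 3: x=0 → posterior Beta(6/5, 26/5)
obs 4: x=1 → posterior Beta(11/5, 26/5)

2/9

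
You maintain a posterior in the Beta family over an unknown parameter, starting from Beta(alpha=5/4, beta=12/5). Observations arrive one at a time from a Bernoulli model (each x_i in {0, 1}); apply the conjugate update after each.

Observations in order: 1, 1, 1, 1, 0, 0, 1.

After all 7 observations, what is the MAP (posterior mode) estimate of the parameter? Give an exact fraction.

obs 1: x=1 → posterior Beta(9/4, 12/5)
obs 2: x=1 → posterior Beta(13/4, 12/5)
obs 3: x=1 → posterior Beta(17/4, 12/5)
obs 4: x=1 → posterior Beta(21/4, 12/5)
obs 5: x=0 → posterior Beta(21/4, 17/5)
obs 6: x=0 → posterior Beta(21/4, 22/5)
obs 7: x=1 → posterior Beta(25/4, 22/5)

105/173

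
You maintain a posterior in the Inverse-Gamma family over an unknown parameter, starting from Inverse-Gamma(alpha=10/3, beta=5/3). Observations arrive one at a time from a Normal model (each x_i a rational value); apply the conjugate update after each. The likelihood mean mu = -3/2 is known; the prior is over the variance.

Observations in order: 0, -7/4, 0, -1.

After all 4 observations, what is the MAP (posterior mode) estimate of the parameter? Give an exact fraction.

obs 1: x=0 → posterior Inverse-Gamma(23/6, 67/24)
obs 2: x=-7/4 → posterior Inverse-Gamma(13/3, 271/96)
obs 3: x=0 → posterior Inverse-Gamma(29/6, 379/96)
obs 4: x=-1 → posterior Inverse-Gamma(16/3, 391/96)

391/608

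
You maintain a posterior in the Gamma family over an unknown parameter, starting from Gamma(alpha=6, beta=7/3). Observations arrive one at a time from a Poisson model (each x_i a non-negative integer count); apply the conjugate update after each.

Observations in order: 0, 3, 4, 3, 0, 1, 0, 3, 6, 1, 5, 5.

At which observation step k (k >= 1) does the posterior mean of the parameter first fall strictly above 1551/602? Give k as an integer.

k = 12

obs 1: x=0 → posterior Gamma(6, 10/3)
obs 2: x=3 → posterior Gamma(9, 13/3)
obs 3: x=4 → posterior Gamma(13, 16/3)
obs 4: x=3 → posterior Gamma(16, 19/3)
obs 5: x=0 → posterior Gamma(16, 22/3)
obs 6: x=1 → posterior Gamma(17, 25/3)
obs 7: x=0 → posterior Gamma(17, 28/3)
obs 8: x=3 → posterior Gamma(20, 31/3)
obs 9: x=6 → posterior Gamma(26, 34/3)
obs 10: x=1 → posterior Gamma(27, 37/3)
obs 11: x=5 → posterior Gamma(32, 40/3)
obs 12: x=5 → posterior Gamma(37, 43/3)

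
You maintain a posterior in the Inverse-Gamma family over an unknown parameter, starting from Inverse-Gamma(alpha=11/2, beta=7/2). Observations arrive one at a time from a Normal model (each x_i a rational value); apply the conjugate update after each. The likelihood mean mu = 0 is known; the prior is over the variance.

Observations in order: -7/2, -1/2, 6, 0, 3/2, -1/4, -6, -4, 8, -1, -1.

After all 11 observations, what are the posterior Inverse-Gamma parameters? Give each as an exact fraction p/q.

obs 1: x=-7/2 → posterior Inverse-Gamma(6, 77/8)
obs 2: x=-1/2 → posterior Inverse-Gamma(13/2, 39/4)
obs 3: x=6 → posterior Inverse-Gamma(7, 111/4)
obs 4: x=0 → posterior Inverse-Gamma(15/2, 111/4)
obs 5: x=3/2 → posterior Inverse-Gamma(8, 231/8)
obs 6: x=-1/4 → posterior Inverse-Gamma(17/2, 925/32)
obs 7: x=-6 → posterior Inverse-Gamma(9, 1501/32)
obs 8: x=-4 → posterior Inverse-Gamma(19/2, 1757/32)
obs 9: x=8 → posterior Inverse-Gamma(10, 2781/32)
obs 10: x=-1 → posterior Inverse-Gamma(21/2, 2797/32)
obs 11: x=-1 → posterior Inverse-Gamma(11, 2813/32)

alpha=11, beta=2813/32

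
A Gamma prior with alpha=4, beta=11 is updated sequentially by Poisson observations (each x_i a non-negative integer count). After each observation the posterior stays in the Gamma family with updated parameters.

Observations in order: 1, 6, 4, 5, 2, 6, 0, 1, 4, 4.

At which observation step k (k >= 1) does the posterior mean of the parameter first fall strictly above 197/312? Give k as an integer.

obs 1: x=1 → posterior Gamma(5, 12)
obs 2: x=6 → posterior Gamma(11, 13)
obs 3: x=4 → posterior Gamma(15, 14)
obs 4: x=5 → posterior Gamma(20, 15)
obs 5: x=2 → posterior Gamma(22, 16)
obs 6: x=6 → posterior Gamma(28, 17)
obs 7: x=0 → posterior Gamma(28, 18)
obs 8: x=1 → posterior Gamma(29, 19)
obs 9: x=4 → posterior Gamma(33, 20)
obs 10: x=4 → posterior Gamma(37, 21)

k = 2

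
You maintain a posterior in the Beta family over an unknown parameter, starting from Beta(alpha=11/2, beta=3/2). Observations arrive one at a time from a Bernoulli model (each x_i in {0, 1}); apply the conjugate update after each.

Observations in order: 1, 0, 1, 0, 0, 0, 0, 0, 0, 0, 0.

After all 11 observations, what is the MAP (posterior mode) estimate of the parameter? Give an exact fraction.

obs 1: x=1 → posterior Beta(13/2, 3/2)
obs 2: x=0 → posterior Beta(13/2, 5/2)
obs 3: x=1 → posterior Beta(15/2, 5/2)
obs 4: x=0 → posterior Beta(15/2, 7/2)
obs 5: x=0 → posterior Beta(15/2, 9/2)
obs 6: x=0 → posterior Beta(15/2, 11/2)
obs 7: x=0 → posterior Beta(15/2, 13/2)
obs 8: x=0 → posterior Beta(15/2, 15/2)
obs 9: x=0 → posterior Beta(15/2, 17/2)
obs 10: x=0 → posterior Beta(15/2, 19/2)
obs 11: x=0 → posterior Beta(15/2, 21/2)

13/32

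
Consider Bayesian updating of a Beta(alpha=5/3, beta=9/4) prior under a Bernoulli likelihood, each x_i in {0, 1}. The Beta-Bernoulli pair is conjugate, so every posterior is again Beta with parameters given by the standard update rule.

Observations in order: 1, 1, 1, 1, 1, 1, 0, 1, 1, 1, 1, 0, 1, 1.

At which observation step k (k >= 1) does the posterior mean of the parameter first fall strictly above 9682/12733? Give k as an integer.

obs 1: x=1 → posterior Beta(8/3, 9/4)
obs 2: x=1 → posterior Beta(11/3, 9/4)
obs 3: x=1 → posterior Beta(14/3, 9/4)
obs 4: x=1 → posterior Beta(17/3, 9/4)
obs 5: x=1 → posterior Beta(20/3, 9/4)
obs 6: x=1 → posterior Beta(23/3, 9/4)
obs 7: x=0 → posterior Beta(23/3, 13/4)
obs 8: x=1 → posterior Beta(26/3, 13/4)
obs 9: x=1 → posterior Beta(29/3, 13/4)
obs 10: x=1 → posterior Beta(32/3, 13/4)
obs 11: x=1 → posterior Beta(35/3, 13/4)
obs 12: x=0 → posterior Beta(35/3, 17/4)
obs 13: x=1 → posterior Beta(38/3, 17/4)
obs 14: x=1 → posterior Beta(41/3, 17/4)

k = 6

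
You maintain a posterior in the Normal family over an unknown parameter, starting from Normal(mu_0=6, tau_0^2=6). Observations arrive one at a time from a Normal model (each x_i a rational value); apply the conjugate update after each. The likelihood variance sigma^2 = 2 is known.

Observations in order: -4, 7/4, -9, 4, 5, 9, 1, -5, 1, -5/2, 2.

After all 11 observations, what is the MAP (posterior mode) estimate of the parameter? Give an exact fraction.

obs 1: x=-4 → posterior Normal(-3/2, 3/2)
obs 2: x=7/4 → posterior Normal(-3/28, 6/7)
obs 3: x=-9 → posterior Normal(-111/40, 3/5)
obs 4: x=4 → posterior Normal(-63/52, 6/13)
obs 5: x=5 → posterior Normal(-3/64, 3/8)
obs 6: x=9 → posterior Normal(105/76, 6/19)
obs 7: x=1 → posterior Normal(117/88, 3/11)
obs 8: x=-5 → posterior Normal(57/100, 6/25)
obs 9: x=1 → posterior Normal(69/112, 3/14)
obs 10: x=-5/2 → posterior Normal(39/124, 6/31)
obs 11: x=2 → posterior Normal(63/136, 3/17)

63/136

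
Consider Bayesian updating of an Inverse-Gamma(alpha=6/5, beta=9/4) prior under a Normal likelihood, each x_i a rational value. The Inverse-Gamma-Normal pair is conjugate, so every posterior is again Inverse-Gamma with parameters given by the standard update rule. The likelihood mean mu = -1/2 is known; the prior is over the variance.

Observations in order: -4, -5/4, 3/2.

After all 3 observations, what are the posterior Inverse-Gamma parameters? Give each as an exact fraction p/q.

obs 1: x=-4 → posterior Inverse-Gamma(17/10, 67/8)
obs 2: x=-5/4 → posterior Inverse-Gamma(11/5, 277/32)
obs 3: x=3/2 → posterior Inverse-Gamma(27/10, 341/32)

alpha=27/10, beta=341/32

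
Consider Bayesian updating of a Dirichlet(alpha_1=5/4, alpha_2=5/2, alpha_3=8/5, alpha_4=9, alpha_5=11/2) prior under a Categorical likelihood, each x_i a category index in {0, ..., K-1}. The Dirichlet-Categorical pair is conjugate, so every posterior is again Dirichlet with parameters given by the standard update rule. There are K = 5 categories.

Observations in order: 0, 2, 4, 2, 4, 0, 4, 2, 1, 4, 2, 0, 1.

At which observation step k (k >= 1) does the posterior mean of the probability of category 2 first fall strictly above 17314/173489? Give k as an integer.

obs 1: x=0 → posterior Dirichlet(9/4, 5/2, 8/5, 9, 11/2)
obs 2: x=2 → posterior Dirichlet(9/4, 5/2, 13/5, 9, 11/2)
obs 3: x=4 → posterior Dirichlet(9/4, 5/2, 13/5, 9, 13/2)
obs 4: x=2 → posterior Dirichlet(9/4, 5/2, 18/5, 9, 13/2)
obs 5: x=4 → posterior Dirichlet(9/4, 5/2, 18/5, 9, 15/2)
obs 6: x=0 → posterior Dirichlet(13/4, 5/2, 18/5, 9, 15/2)
obs 7: x=4 → posterior Dirichlet(13/4, 5/2, 18/5, 9, 17/2)
obs 8: x=2 → posterior Dirichlet(13/4, 5/2, 23/5, 9, 17/2)
obs 9: x=1 → posterior Dirichlet(13/4, 7/2, 23/5, 9, 17/2)
obs 10: x=4 → posterior Dirichlet(13/4, 7/2, 23/5, 9, 19/2)
obs 11: x=2 → posterior Dirichlet(13/4, 7/2, 28/5, 9, 19/2)
obs 12: x=0 → posterior Dirichlet(17/4, 7/2, 28/5, 9, 19/2)
obs 13: x=1 → posterior Dirichlet(17/4, 9/2, 28/5, 9, 19/2)

k = 2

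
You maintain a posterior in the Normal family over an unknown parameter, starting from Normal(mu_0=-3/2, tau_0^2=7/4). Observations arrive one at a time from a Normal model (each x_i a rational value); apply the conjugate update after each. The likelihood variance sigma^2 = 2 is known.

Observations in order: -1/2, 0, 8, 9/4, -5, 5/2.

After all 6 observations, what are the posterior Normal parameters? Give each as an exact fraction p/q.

obs 1: x=-1/2 → posterior Normal(-31/30, 14/15)
obs 2: x=0 → posterior Normal(-31/44, 7/11)
obs 3: x=8 → posterior Normal(81/58, 14/29)
obs 4: x=9/4 → posterior Normal(25/16, 7/18)
obs 5: x=-5 → posterior Normal(85/172, 14/43)
obs 6: x=5/2 → posterior Normal(31/40, 7/25)

mu_0=31/40, tau_0^2=7/25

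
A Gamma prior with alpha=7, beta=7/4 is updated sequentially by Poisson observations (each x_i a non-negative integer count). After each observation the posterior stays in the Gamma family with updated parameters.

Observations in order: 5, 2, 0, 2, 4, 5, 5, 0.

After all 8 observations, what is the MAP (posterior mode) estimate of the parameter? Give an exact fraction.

116/39

obs 1: x=5 → posterior Gamma(12, 11/4)
obs 2: x=2 → posterior Gamma(14, 15/4)
obs 3: x=0 → posterior Gamma(14, 19/4)
obs 4: x=2 → posterior Gamma(16, 23/4)
obs 5: x=4 → posterior Gamma(20, 27/4)
obs 6: x=5 → posterior Gamma(25, 31/4)
obs 7: x=5 → posterior Gamma(30, 35/4)
obs 8: x=0 → posterior Gamma(30, 39/4)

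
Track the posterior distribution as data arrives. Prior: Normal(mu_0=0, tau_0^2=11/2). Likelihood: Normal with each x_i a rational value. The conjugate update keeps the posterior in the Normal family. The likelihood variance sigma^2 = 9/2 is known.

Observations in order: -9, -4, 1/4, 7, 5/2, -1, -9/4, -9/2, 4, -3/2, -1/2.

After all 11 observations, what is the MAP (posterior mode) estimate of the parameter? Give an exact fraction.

-99/130

obs 1: x=-9 → posterior Normal(-99/20, 99/40)
obs 2: x=-4 → posterior Normal(-143/31, 99/62)
obs 3: x=1/4 → posterior Normal(-187/56, 33/28)
obs 4: x=7 → posterior Normal(-253/212, 99/106)
obs 5: x=5/2 → posterior Normal(-143/256, 99/128)
obs 6: x=-1 → posterior Normal(-187/300, 33/50)
obs 7: x=-9/4 → posterior Normal(-143/172, 99/172)
obs 8: x=-9/2 → posterior Normal(-121/97, 99/194)
obs 9: x=4 → posterior Normal(-77/108, 11/24)
obs 10: x=-3/2 → posterior Normal(-11/14, 99/238)
obs 11: x=-1/2 → posterior Normal(-99/130, 99/260)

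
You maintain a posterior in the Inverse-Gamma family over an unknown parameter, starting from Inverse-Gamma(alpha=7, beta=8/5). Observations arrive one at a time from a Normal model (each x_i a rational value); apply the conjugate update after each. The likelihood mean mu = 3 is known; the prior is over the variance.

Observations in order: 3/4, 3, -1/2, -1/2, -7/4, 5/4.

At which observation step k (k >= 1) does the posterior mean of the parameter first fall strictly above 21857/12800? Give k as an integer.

obs 1: x=3/4 → posterior Inverse-Gamma(15/2, 661/160)
obs 2: x=3 → posterior Inverse-Gamma(8, 661/160)
obs 3: x=-1/2 → posterior Inverse-Gamma(17/2, 1641/160)
obs 4: x=-1/2 → posterior Inverse-Gamma(9, 2621/160)
obs 5: x=-7/4 → posterior Inverse-Gamma(19/2, 2213/80)
obs 6: x=5/4 → posterior Inverse-Gamma(10, 4671/160)

k = 4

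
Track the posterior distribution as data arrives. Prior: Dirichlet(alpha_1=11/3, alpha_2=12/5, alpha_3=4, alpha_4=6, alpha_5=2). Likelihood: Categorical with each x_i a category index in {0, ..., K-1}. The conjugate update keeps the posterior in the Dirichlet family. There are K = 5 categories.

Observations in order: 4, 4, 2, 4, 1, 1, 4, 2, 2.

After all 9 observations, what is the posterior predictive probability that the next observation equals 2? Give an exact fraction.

15/58

obs 1: x=4 → posterior Dirichlet(11/3, 12/5, 4, 6, 3)
obs 2: x=4 → posterior Dirichlet(11/3, 12/5, 4, 6, 4)
obs 3: x=2 → posterior Dirichlet(11/3, 12/5, 5, 6, 4)
obs 4: x=4 → posterior Dirichlet(11/3, 12/5, 5, 6, 5)
obs 5: x=1 → posterior Dirichlet(11/3, 17/5, 5, 6, 5)
obs 6: x=1 → posterior Dirichlet(11/3, 22/5, 5, 6, 5)
obs 7: x=4 → posterior Dirichlet(11/3, 22/5, 5, 6, 6)
obs 8: x=2 → posterior Dirichlet(11/3, 22/5, 6, 6, 6)
obs 9: x=2 → posterior Dirichlet(11/3, 22/5, 7, 6, 6)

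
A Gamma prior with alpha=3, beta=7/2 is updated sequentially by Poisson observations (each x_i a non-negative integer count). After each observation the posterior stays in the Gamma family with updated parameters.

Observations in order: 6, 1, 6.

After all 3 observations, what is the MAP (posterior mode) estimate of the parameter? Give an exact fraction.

obs 1: x=6 → posterior Gamma(9, 9/2)
obs 2: x=1 → posterior Gamma(10, 11/2)
obs 3: x=6 → posterior Gamma(16, 13/2)

30/13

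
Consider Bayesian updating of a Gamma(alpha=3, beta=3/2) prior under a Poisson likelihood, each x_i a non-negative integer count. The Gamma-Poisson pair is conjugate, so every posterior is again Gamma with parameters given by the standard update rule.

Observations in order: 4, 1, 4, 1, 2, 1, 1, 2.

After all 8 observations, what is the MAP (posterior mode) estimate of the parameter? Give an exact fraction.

36/19

obs 1: x=4 → posterior Gamma(7, 5/2)
obs 2: x=1 → posterior Gamma(8, 7/2)
obs 3: x=4 → posterior Gamma(12, 9/2)
obs 4: x=1 → posterior Gamma(13, 11/2)
obs 5: x=2 → posterior Gamma(15, 13/2)
obs 6: x=1 → posterior Gamma(16, 15/2)
obs 7: x=1 → posterior Gamma(17, 17/2)
obs 8: x=2 → posterior Gamma(19, 19/2)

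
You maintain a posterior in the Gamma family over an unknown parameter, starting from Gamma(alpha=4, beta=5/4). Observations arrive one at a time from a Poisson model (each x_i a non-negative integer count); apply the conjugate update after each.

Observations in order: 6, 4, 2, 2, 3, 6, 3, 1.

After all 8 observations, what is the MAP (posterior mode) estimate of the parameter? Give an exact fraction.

obs 1: x=6 → posterior Gamma(10, 9/4)
obs 2: x=4 → posterior Gamma(14, 13/4)
obs 3: x=2 → posterior Gamma(16, 17/4)
obs 4: x=2 → posterior Gamma(18, 21/4)
obs 5: x=3 → posterior Gamma(21, 25/4)
obs 6: x=6 → posterior Gamma(27, 29/4)
obs 7: x=3 → posterior Gamma(30, 33/4)
obs 8: x=1 → posterior Gamma(31, 37/4)

120/37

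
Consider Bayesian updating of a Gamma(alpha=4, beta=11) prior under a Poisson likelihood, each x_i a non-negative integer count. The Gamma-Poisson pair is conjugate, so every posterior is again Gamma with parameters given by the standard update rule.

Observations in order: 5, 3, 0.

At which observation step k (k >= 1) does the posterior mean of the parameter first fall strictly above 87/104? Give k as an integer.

obs 1: x=5 → posterior Gamma(9, 12)
obs 2: x=3 → posterior Gamma(12, 13)
obs 3: x=0 → posterior Gamma(12, 14)

k = 2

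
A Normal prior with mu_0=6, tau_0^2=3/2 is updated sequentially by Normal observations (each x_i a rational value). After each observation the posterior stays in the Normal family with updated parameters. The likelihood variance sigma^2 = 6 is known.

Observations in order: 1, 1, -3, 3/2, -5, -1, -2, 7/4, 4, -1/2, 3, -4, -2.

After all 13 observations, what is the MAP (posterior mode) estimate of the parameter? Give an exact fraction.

obs 1: x=1 → posterior Normal(5, 6/5)
obs 2: x=1 → posterior Normal(13/3, 1)
obs 3: x=-3 → posterior Normal(23/7, 6/7)
obs 4: x=3/2 → posterior Normal(49/16, 3/4)
obs 5: x=-5 → posterior Normal(13/6, 2/3)
obs 6: x=-1 → posterior Normal(37/20, 3/5)
obs 7: x=-2 → posterior Normal(3/2, 6/11)
obs 8: x=7/4 → posterior Normal(73/48, 1/2)
obs 9: x=4 → posterior Normal(89/52, 6/13)
obs 10: x=-1/2 → posterior Normal(87/56, 3/7)
obs 11: x=3 → posterior Normal(33/20, 2/5)
obs 12: x=-4 → posterior Normal(83/64, 3/8)
obs 13: x=-2 → posterior Normal(75/68, 6/17)

75/68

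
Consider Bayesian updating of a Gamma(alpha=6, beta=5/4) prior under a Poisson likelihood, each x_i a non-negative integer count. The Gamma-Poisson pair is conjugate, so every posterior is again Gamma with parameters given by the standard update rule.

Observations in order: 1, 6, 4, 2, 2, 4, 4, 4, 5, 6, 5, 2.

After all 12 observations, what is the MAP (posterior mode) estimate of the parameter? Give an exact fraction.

obs 1: x=1 → posterior Gamma(7, 9/4)
obs 2: x=6 → posterior Gamma(13, 13/4)
obs 3: x=4 → posterior Gamma(17, 17/4)
obs 4: x=2 → posterior Gamma(19, 21/4)
obs 5: x=2 → posterior Gamma(21, 25/4)
obs 6: x=4 → posterior Gamma(25, 29/4)
obs 7: x=4 → posterior Gamma(29, 33/4)
obs 8: x=4 → posterior Gamma(33, 37/4)
obs 9: x=5 → posterior Gamma(38, 41/4)
obs 10: x=6 → posterior Gamma(44, 45/4)
obs 11: x=5 → posterior Gamma(49, 49/4)
obs 12: x=2 → posterior Gamma(51, 53/4)

200/53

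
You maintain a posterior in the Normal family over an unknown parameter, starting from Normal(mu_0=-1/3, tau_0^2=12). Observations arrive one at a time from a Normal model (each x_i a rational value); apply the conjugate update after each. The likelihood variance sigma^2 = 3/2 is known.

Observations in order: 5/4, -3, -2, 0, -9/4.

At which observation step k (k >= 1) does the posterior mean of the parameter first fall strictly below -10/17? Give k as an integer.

obs 1: x=5/4 → posterior Normal(29/27, 4/3)
obs 2: x=-3 → posterior Normal(-43/51, 12/17)
obs 3: x=-2 → posterior Normal(-91/75, 12/25)
obs 4: x=0 → posterior Normal(-91/99, 4/11)
obs 5: x=-9/4 → posterior Normal(-145/123, 12/41)

k = 2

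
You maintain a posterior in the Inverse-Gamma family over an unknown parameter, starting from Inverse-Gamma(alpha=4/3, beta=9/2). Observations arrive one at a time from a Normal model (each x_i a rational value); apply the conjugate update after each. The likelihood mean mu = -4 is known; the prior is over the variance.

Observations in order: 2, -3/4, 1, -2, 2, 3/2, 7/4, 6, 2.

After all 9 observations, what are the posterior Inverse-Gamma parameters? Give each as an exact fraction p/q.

alpha=35/6, beta=2559/16

obs 1: x=2 → posterior Inverse-Gamma(11/6, 45/2)
obs 2: x=-3/4 → posterior Inverse-Gamma(7/3, 889/32)
obs 3: x=1 → posterior Inverse-Gamma(17/6, 1289/32)
obs 4: x=-2 → posterior Inverse-Gamma(10/3, 1353/32)
obs 5: x=2 → posterior Inverse-Gamma(23/6, 1929/32)
obs 6: x=3/2 → posterior Inverse-Gamma(13/3, 2413/32)
obs 7: x=7/4 → posterior Inverse-Gamma(29/6, 1471/16)
obs 8: x=6 → posterior Inverse-Gamma(16/3, 2271/16)
obs 9: x=2 → posterior Inverse-Gamma(35/6, 2559/16)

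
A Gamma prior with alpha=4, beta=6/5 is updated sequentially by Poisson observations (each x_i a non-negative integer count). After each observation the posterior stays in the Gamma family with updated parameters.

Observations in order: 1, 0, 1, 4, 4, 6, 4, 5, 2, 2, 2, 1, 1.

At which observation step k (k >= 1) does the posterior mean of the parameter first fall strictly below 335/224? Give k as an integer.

k = 3

obs 1: x=1 → posterior Gamma(5, 11/5)
obs 2: x=0 → posterior Gamma(5, 16/5)
obs 3: x=1 → posterior Gamma(6, 21/5)
obs 4: x=4 → posterior Gamma(10, 26/5)
obs 5: x=4 → posterior Gamma(14, 31/5)
obs 6: x=6 → posterior Gamma(20, 36/5)
obs 7: x=4 → posterior Gamma(24, 41/5)
obs 8: x=5 → posterior Gamma(29, 46/5)
obs 9: x=2 → posterior Gamma(31, 51/5)
obs 10: x=2 → posterior Gamma(33, 56/5)
obs 11: x=2 → posterior Gamma(35, 61/5)
obs 12: x=1 → posterior Gamma(36, 66/5)
obs 13: x=1 → posterior Gamma(37, 71/5)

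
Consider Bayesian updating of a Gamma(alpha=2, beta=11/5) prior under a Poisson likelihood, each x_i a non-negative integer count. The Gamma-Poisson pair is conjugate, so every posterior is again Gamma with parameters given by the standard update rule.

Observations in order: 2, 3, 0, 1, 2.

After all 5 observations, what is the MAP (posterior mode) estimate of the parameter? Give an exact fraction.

obs 1: x=2 → posterior Gamma(4, 16/5)
obs 2: x=3 → posterior Gamma(7, 21/5)
obs 3: x=0 → posterior Gamma(7, 26/5)
obs 4: x=1 → posterior Gamma(8, 31/5)
obs 5: x=2 → posterior Gamma(10, 36/5)

5/4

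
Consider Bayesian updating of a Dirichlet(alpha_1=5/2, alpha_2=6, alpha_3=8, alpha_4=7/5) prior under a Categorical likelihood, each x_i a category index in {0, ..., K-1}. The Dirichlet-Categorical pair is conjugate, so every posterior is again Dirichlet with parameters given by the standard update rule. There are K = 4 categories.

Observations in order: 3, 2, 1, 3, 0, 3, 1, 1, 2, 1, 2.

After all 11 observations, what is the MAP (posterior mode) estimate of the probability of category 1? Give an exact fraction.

obs 1: x=3 → posterior Dirichlet(5/2, 6, 8, 12/5)
obs 2: x=2 → posterior Dirichlet(5/2, 6, 9, 12/5)
obs 3: x=1 → posterior Dirichlet(5/2, 7, 9, 12/5)
obs 4: x=3 → posterior Dirichlet(5/2, 7, 9, 17/5)
obs 5: x=0 → posterior Dirichlet(7/2, 7, 9, 17/5)
obs 6: x=3 → posterior Dirichlet(7/2, 7, 9, 22/5)
obs 7: x=1 → posterior Dirichlet(7/2, 8, 9, 22/5)
obs 8: x=1 → posterior Dirichlet(7/2, 9, 9, 22/5)
obs 9: x=2 → posterior Dirichlet(7/2, 9, 10, 22/5)
obs 10: x=1 → posterior Dirichlet(7/2, 10, 10, 22/5)
obs 11: x=2 → posterior Dirichlet(7/2, 10, 11, 22/5)

30/83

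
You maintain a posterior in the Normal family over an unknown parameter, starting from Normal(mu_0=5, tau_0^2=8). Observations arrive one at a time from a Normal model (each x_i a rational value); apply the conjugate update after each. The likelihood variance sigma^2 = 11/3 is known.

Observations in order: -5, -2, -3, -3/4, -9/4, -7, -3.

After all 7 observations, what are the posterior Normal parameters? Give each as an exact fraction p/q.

obs 1: x=-5 → posterior Normal(-13/7, 88/35)
obs 2: x=-2 → posterior Normal(-113/59, 88/59)
obs 3: x=-3 → posterior Normal(-185/83, 88/83)
obs 4: x=-3/4 → posterior Normal(-203/107, 88/107)
obs 5: x=-9/4 → posterior Normal(-257/131, 88/131)
obs 6: x=-7 → posterior Normal(-85/31, 88/155)
obs 7: x=-3 → posterior Normal(-497/179, 88/179)

mu_0=-497/179, tau_0^2=88/179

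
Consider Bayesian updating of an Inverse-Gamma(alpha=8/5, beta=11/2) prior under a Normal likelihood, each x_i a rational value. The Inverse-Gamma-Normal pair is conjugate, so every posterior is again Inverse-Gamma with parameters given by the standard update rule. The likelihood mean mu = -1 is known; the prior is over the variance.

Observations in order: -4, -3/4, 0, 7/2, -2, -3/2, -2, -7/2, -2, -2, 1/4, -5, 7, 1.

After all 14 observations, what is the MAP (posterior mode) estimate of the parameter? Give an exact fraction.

5495/768

obs 1: x=-4 → posterior Inverse-Gamma(21/10, 10)
obs 2: x=-3/4 → posterior Inverse-Gamma(13/5, 321/32)
obs 3: x=0 → posterior Inverse-Gamma(31/10, 337/32)
obs 4: x=7/2 → posterior Inverse-Gamma(18/5, 661/32)
obs 5: x=-2 → posterior Inverse-Gamma(41/10, 677/32)
obs 6: x=-3/2 → posterior Inverse-Gamma(23/5, 681/32)
obs 7: x=-2 → posterior Inverse-Gamma(51/10, 697/32)
obs 8: x=-7/2 → posterior Inverse-Gamma(28/5, 797/32)
obs 9: x=-2 → posterior Inverse-Gamma(61/10, 813/32)
obs 10: x=-2 → posterior Inverse-Gamma(33/5, 829/32)
obs 11: x=1/4 → posterior Inverse-Gamma(71/10, 427/16)
obs 12: x=-5 → posterior Inverse-Gamma(38/5, 555/16)
obs 13: x=7 → posterior Inverse-Gamma(81/10, 1067/16)
obs 14: x=1 → posterior Inverse-Gamma(43/5, 1099/16)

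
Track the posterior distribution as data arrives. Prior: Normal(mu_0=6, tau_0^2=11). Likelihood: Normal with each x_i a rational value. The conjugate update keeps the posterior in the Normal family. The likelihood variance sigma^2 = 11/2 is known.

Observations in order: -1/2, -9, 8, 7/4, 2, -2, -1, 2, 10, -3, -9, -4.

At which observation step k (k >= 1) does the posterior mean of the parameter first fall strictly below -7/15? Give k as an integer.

k = 2

obs 1: x=-1/2 → posterior Normal(5/3, 11/3)
obs 2: x=-9 → posterior Normal(-13/5, 11/5)
obs 3: x=8 → posterior Normal(3/7, 11/7)
obs 4: x=7/4 → posterior Normal(13/18, 11/9)
obs 5: x=2 → posterior Normal(21/22, 1)
obs 6: x=-2 → posterior Normal(1/2, 11/13)
obs 7: x=-1 → posterior Normal(3/10, 11/15)
obs 8: x=2 → posterior Normal(1/2, 11/17)
obs 9: x=10 → posterior Normal(3/2, 11/19)
obs 10: x=-3 → posterior Normal(15/14, 11/21)
obs 11: x=-9 → posterior Normal(9/46, 11/23)
obs 12: x=-4 → posterior Normal(-7/50, 11/25)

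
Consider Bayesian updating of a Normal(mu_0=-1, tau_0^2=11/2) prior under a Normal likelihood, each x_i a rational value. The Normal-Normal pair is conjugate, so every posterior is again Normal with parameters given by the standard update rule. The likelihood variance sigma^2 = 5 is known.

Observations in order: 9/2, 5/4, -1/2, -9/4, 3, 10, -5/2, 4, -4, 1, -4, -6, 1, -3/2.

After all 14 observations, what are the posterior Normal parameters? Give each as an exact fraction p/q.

obs 1: x=9/2 → posterior Normal(79/42, 55/21)
obs 2: x=5/4 → posterior Normal(213/128, 55/32)
obs 3: x=-1/2 → posterior Normal(191/172, 55/43)
obs 4: x=-9/4 → posterior Normal(23/54, 55/54)
obs 5: x=3 → posterior Normal(56/65, 11/13)
obs 6: x=10 → posterior Normal(83/38, 55/76)
obs 7: x=-5/2 → posterior Normal(277/174, 55/87)
obs 8: x=4 → posterior Normal(365/196, 55/98)
obs 9: x=-4 → posterior Normal(277/218, 55/109)
obs 10: x=1 → posterior Normal(299/240, 11/24)
obs 11: x=-4 → posterior Normal(211/262, 55/131)
obs 12: x=-6 → posterior Normal(79/284, 55/142)
obs 13: x=1 → posterior Normal(101/306, 55/153)
obs 14: x=-3/2 → posterior Normal(17/82, 55/164)

mu_0=17/82, tau_0^2=55/164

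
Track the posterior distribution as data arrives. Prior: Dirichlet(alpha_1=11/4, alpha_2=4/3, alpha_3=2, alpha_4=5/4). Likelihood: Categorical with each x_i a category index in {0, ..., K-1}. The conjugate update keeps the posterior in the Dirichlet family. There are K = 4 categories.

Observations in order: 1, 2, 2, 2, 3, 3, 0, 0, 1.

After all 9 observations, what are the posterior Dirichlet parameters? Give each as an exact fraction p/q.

alpha_1=19/4, alpha_2=10/3, alpha_3=5, alpha_4=13/4

obs 1: x=1 → posterior Dirichlet(11/4, 7/3, 2, 5/4)
obs 2: x=2 → posterior Dirichlet(11/4, 7/3, 3, 5/4)
obs 3: x=2 → posterior Dirichlet(11/4, 7/3, 4, 5/4)
obs 4: x=2 → posterior Dirichlet(11/4, 7/3, 5, 5/4)
obs 5: x=3 → posterior Dirichlet(11/4, 7/3, 5, 9/4)
obs 6: x=3 → posterior Dirichlet(11/4, 7/3, 5, 13/4)
obs 7: x=0 → posterior Dirichlet(15/4, 7/3, 5, 13/4)
obs 8: x=0 → posterior Dirichlet(19/4, 7/3, 5, 13/4)
obs 9: x=1 → posterior Dirichlet(19/4, 10/3, 5, 13/4)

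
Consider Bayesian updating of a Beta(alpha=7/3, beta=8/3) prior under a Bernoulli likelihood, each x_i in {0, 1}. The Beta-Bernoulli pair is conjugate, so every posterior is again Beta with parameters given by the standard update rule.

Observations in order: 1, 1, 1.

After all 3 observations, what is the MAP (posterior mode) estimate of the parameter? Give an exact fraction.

13/18

obs 1: x=1 → posterior Beta(10/3, 8/3)
obs 2: x=1 → posterior Beta(13/3, 8/3)
obs 3: x=1 → posterior Beta(16/3, 8/3)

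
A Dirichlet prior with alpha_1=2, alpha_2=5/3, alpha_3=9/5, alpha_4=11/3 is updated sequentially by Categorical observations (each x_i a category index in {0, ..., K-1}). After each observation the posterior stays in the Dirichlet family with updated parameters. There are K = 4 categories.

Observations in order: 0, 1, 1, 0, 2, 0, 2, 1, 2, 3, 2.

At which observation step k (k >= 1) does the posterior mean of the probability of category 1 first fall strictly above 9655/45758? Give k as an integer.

obs 1: x=0 → posterior Dirichlet(3, 5/3, 9/5, 11/3)
obs 2: x=1 → posterior Dirichlet(3, 8/3, 9/5, 11/3)
obs 3: x=1 → posterior Dirichlet(3, 11/3, 9/5, 11/3)
obs 4: x=0 → posterior Dirichlet(4, 11/3, 9/5, 11/3)
obs 5: x=2 → posterior Dirichlet(4, 11/3, 14/5, 11/3)
obs 6: x=0 → posterior Dirichlet(5, 11/3, 14/5, 11/3)
obs 7: x=2 → posterior Dirichlet(5, 11/3, 19/5, 11/3)
obs 8: x=1 → posterior Dirichlet(5, 14/3, 19/5, 11/3)
obs 9: x=2 → posterior Dirichlet(5, 14/3, 24/5, 11/3)
obs 10: x=3 → posterior Dirichlet(5, 14/3, 24/5, 14/3)
obs 11: x=2 → posterior Dirichlet(5, 14/3, 29/5, 14/3)

k = 2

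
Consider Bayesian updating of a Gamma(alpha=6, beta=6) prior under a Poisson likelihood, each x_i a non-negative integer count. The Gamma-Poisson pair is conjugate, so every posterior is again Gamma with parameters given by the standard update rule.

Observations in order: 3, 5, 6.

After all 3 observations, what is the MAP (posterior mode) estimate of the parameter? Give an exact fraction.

19/9

obs 1: x=3 → posterior Gamma(9, 7)
obs 2: x=5 → posterior Gamma(14, 8)
obs 3: x=6 → posterior Gamma(20, 9)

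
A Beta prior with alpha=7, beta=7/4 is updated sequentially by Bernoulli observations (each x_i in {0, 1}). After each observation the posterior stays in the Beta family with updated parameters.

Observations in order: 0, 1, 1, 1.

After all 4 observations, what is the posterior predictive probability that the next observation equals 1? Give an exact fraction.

obs 1: x=0 → posterior Beta(7, 11/4)
obs 2: x=1 → posterior Beta(8, 11/4)
obs 3: x=1 → posterior Beta(9, 11/4)
obs 4: x=1 → posterior Beta(10, 11/4)

40/51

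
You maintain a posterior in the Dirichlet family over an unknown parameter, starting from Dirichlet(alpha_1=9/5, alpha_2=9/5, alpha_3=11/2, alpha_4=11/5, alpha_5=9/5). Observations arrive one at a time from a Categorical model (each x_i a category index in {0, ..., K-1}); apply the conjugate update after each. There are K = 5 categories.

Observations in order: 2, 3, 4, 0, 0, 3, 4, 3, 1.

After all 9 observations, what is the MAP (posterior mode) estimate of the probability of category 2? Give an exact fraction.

obs 1: x=2 → posterior Dirichlet(9/5, 9/5, 13/2, 11/5, 9/5)
obs 2: x=3 → posterior Dirichlet(9/5, 9/5, 13/2, 16/5, 9/5)
obs 3: x=4 → posterior Dirichlet(9/5, 9/5, 13/2, 16/5, 14/5)
obs 4: x=0 → posterior Dirichlet(14/5, 9/5, 13/2, 16/5, 14/5)
obs 5: x=0 → posterior Dirichlet(19/5, 9/5, 13/2, 16/5, 14/5)
obs 6: x=3 → posterior Dirichlet(19/5, 9/5, 13/2, 21/5, 14/5)
obs 7: x=4 → posterior Dirichlet(19/5, 9/5, 13/2, 21/5, 19/5)
obs 8: x=3 → posterior Dirichlet(19/5, 9/5, 13/2, 26/5, 19/5)
obs 9: x=1 → posterior Dirichlet(19/5, 14/5, 13/2, 26/5, 19/5)

55/171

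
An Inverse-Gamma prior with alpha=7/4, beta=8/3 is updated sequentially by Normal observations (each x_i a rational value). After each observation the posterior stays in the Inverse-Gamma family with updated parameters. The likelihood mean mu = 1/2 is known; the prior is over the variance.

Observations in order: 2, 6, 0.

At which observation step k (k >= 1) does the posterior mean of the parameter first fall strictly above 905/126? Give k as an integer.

obs 1: x=2 → posterior Inverse-Gamma(9/4, 91/24)
obs 2: x=6 → posterior Inverse-Gamma(11/4, 227/12)
obs 3: x=0 → posterior Inverse-Gamma(13/4, 457/24)

k = 2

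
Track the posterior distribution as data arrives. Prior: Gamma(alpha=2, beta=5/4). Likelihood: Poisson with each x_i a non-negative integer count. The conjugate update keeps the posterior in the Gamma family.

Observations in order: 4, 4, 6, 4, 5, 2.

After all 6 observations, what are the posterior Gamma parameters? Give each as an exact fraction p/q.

alpha=27, beta=29/4

obs 1: x=4 → posterior Gamma(6, 9/4)
obs 2: x=4 → posterior Gamma(10, 13/4)
obs 3: x=6 → posterior Gamma(16, 17/4)
obs 4: x=4 → posterior Gamma(20, 21/4)
obs 5: x=5 → posterior Gamma(25, 25/4)
obs 6: x=2 → posterior Gamma(27, 29/4)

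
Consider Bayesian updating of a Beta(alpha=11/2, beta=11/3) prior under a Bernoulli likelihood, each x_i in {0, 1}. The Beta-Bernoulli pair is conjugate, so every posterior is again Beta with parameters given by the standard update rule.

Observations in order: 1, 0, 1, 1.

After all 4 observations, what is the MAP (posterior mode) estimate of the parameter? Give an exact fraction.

45/67

obs 1: x=1 → posterior Beta(13/2, 11/3)
obs 2: x=0 → posterior Beta(13/2, 14/3)
obs 3: x=1 → posterior Beta(15/2, 14/3)
obs 4: x=1 → posterior Beta(17/2, 14/3)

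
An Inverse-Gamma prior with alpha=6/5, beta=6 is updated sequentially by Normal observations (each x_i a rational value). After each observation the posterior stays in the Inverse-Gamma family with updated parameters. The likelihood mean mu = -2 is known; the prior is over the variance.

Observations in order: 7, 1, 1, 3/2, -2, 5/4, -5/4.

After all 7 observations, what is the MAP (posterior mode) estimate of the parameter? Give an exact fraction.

5375/456

obs 1: x=7 → posterior Inverse-Gamma(17/10, 93/2)
obs 2: x=1 → posterior Inverse-Gamma(11/5, 51)
obs 3: x=1 → posterior Inverse-Gamma(27/10, 111/2)
obs 4: x=3/2 → posterior Inverse-Gamma(16/5, 493/8)
obs 5: x=-2 → posterior Inverse-Gamma(37/10, 493/8)
obs 6: x=5/4 → posterior Inverse-Gamma(21/5, 2141/32)
obs 7: x=-5/4 → posterior Inverse-Gamma(47/10, 1075/16)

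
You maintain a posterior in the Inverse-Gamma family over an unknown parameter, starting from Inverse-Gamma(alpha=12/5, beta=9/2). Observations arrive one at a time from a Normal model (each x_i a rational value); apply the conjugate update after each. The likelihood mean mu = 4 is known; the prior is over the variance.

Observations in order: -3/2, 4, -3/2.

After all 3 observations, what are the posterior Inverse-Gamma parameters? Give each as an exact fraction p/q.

alpha=39/10, beta=139/4

obs 1: x=-3/2 → posterior Inverse-Gamma(29/10, 157/8)
obs 2: x=4 → posterior Inverse-Gamma(17/5, 157/8)
obs 3: x=-3/2 → posterior Inverse-Gamma(39/10, 139/4)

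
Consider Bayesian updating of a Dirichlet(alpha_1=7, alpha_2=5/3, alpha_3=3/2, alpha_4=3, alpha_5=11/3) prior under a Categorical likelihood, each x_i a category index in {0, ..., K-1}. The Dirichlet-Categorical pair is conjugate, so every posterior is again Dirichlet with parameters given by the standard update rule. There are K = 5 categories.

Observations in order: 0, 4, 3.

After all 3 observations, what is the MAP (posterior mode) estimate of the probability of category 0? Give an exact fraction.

obs 1: x=0 → posterior Dirichlet(8, 5/3, 3/2, 3, 11/3)
obs 2: x=4 → posterior Dirichlet(8, 5/3, 3/2, 3, 14/3)
obs 3: x=3 → posterior Dirichlet(8, 5/3, 3/2, 4, 14/3)

42/89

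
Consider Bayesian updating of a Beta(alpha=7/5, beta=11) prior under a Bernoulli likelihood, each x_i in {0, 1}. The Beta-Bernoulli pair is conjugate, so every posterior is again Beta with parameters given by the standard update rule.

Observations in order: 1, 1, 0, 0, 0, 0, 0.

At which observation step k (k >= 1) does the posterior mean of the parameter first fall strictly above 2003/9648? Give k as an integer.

obs 1: x=1 → posterior Beta(12/5, 11)
obs 2: x=1 → posterior Beta(17/5, 11)
obs 3: x=0 → posterior Beta(17/5, 12)
obs 4: x=0 → posterior Beta(17/5, 13)
obs 5: x=0 → posterior Beta(17/5, 14)
obs 6: x=0 → posterior Beta(17/5, 15)
obs 7: x=0 → posterior Beta(17/5, 16)

k = 2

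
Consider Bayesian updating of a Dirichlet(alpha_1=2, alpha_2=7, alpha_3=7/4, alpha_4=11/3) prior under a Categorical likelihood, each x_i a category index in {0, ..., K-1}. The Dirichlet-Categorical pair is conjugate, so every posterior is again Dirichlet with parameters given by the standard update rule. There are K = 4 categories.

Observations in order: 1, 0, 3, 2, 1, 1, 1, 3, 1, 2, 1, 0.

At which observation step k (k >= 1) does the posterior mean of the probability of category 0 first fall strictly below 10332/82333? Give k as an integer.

k = 10

obs 1: x=1 → posterior Dirichlet(2, 8, 7/4, 11/3)
obs 2: x=0 → posterior Dirichlet(3, 8, 7/4, 11/3)
obs 3: x=3 → posterior Dirichlet(3, 8, 7/4, 14/3)
obs 4: x=2 → posterior Dirichlet(3, 8, 11/4, 14/3)
obs 5: x=1 → posterior Dirichlet(3, 9, 11/4, 14/3)
obs 6: x=1 → posterior Dirichlet(3, 10, 11/4, 14/3)
obs 7: x=1 → posterior Dirichlet(3, 11, 11/4, 14/3)
obs 8: x=3 → posterior Dirichlet(3, 11, 11/4, 17/3)
obs 9: x=1 → posterior Dirichlet(3, 12, 11/4, 17/3)
obs 10: x=2 → posterior Dirichlet(3, 12, 15/4, 17/3)
obs 11: x=1 → posterior Dirichlet(3, 13, 15/4, 17/3)
obs 12: x=0 → posterior Dirichlet(4, 13, 15/4, 17/3)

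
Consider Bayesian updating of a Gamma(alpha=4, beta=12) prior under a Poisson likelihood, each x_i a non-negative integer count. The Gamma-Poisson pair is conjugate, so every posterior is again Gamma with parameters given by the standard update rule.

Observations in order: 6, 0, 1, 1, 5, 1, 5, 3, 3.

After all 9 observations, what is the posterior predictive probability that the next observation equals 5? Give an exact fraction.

obs 1: x=6 → posterior Gamma(10, 13)
obs 2: x=0 → posterior Gamma(10, 14)
obs 3: x=1 → posterior Gamma(11, 15)
obs 4: x=1 → posterior Gamma(12, 16)
obs 5: x=5 → posterior Gamma(17, 17)
obs 6: x=1 → posterior Gamma(18, 18)
obs 7: x=5 → posterior Gamma(23, 19)
obs 8: x=3 → posterior Gamma(26, 20)
obs 9: x=3 → posterior Gamma(29, 21)

595992087130904360909646592696552421783757/49875639338983993977362574681666853575589888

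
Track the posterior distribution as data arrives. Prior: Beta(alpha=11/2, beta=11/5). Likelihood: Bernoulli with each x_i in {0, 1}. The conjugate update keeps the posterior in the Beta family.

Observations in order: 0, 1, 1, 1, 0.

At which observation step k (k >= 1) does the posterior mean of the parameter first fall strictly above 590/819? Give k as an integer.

obs 1: x=0 → posterior Beta(11/2, 16/5)
obs 2: x=1 → posterior Beta(13/2, 16/5)
obs 3: x=1 → posterior Beta(15/2, 16/5)
obs 4: x=1 → posterior Beta(17/2, 16/5)
obs 5: x=0 → posterior Beta(17/2, 21/5)

k = 4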